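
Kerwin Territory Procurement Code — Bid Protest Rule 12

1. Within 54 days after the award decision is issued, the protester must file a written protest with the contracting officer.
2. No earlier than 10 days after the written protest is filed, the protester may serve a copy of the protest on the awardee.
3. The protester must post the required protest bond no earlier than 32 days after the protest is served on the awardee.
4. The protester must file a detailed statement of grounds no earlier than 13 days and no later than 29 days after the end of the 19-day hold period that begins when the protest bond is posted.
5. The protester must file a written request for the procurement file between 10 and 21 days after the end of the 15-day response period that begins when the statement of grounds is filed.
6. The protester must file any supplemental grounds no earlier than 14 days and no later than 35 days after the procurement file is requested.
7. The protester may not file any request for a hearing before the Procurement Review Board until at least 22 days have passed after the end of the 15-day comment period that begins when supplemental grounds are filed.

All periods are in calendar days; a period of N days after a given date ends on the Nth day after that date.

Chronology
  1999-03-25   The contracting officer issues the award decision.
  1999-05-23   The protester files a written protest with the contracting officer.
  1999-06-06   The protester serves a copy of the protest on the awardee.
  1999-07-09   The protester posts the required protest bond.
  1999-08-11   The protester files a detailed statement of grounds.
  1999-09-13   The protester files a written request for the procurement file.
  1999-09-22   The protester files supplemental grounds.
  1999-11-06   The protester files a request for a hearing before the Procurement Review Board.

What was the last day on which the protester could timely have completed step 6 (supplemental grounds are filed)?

1999-10-18

Step 6 runs from 1999-09-13, when the procurement file is requested. The window is 14–35 days after 1999-09-13; it closes on 1999-10-18.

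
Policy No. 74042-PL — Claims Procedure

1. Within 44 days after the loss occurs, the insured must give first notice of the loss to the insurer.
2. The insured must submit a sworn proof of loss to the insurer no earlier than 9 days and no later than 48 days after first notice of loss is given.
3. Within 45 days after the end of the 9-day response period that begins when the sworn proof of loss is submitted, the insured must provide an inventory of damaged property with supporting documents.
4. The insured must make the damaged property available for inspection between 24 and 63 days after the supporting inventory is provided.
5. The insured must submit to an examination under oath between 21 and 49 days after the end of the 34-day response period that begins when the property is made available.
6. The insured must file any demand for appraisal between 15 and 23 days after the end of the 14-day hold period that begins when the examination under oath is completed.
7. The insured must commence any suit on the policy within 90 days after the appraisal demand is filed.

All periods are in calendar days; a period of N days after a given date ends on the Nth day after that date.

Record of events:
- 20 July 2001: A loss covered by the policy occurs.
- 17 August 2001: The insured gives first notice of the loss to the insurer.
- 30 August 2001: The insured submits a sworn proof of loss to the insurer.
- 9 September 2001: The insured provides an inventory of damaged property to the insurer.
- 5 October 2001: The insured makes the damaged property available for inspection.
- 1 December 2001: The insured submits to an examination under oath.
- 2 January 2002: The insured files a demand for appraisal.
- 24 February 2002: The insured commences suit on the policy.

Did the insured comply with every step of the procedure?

Yes

Step 1: 44 days after 20 July 2001 (when the loss occurs) is 2 September 2001; 17 August 2001 is within that limit.
Step 2: the window is 9–48 days after 17 August 2001 (when first notice of loss is given), so 26 August 2001 through 4 October 2001; 30 August 2001 falls inside that range.
Step 3: 45 days after 8 September 2001 (end of the 9-day response period, which began when the sworn proof of loss is submitted on 30 August 2001) is 23 October 2001; 9 September 2001 is within that limit.
Step 4: the window is 24–63 days after 9 September 2001 (when the supporting inventory is provided), so 3 October 2001 through 11 November 2001; done 5 October 2001, which is between those dates.
Step 5: the window is 21–49 days after 8 November 2001 (end of the 34-day response period, which began when the property is made available on 5 October 2001), so 29 November 2001 through 27 December 2001; 1 December 2001 falls inside that range.
Step 6: the window is 15–23 days after 15 December 2001 (end of the 14-day hold period, which began when the examination under oath is completed on 1 December 2001), so 30 December 2001 through 7 January 2002; done 2 January 2002, which is between those dates.
Step 7: 90 days after 2 January 2002 (when the appraisal demand is filed) is 2 April 2002; done 24 February 2002 — timely.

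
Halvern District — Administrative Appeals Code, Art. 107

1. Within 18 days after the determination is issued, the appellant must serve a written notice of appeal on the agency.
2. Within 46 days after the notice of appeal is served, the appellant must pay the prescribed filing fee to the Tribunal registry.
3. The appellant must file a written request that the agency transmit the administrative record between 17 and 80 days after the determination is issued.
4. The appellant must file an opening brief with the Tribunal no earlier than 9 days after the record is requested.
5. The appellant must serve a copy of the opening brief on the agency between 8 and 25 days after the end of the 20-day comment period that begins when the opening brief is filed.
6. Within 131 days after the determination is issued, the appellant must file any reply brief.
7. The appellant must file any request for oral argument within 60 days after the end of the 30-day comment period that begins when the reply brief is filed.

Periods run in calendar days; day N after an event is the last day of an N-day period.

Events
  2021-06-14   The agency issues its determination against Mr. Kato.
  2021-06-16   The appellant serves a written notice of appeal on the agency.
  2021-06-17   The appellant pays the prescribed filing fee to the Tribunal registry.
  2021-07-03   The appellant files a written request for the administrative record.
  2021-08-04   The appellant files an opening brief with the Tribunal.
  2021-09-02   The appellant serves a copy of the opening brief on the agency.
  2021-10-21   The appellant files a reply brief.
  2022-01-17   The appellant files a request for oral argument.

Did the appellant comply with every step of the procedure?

(1) due by 2021-06-14 + 18 days = 2021-07-02; done 2021-06-16 — timely.
(2) due by 2021-06-16 + 46 days = 2021-08-01; 2021-06-17 is within that limit.
(3) the permitted window runs from 2021-06-14 + 17 = 2021-07-01 to 2021-06-14 + 80 = 2021-09-02; 2021-07-03 falls inside that range.
(4) permitted from 2021-07-03 + 9 days = 2021-07-12 onward; done 2021-08-04, after the minimum wait.
(5) the permitted window runs from 2021-08-24 + 8 = 2021-09-01 to 2021-08-24 + 25 = 2021-09-18; done 2021-09-02 — within the window.
(6) due by 2021-06-14 + 131 days = 2021-10-23; 2021-10-21 is within that limit.
(7) due by 2021-11-20 + 60 days = 2022-01-19; completed 2022-01-17, before the deadline.

Yes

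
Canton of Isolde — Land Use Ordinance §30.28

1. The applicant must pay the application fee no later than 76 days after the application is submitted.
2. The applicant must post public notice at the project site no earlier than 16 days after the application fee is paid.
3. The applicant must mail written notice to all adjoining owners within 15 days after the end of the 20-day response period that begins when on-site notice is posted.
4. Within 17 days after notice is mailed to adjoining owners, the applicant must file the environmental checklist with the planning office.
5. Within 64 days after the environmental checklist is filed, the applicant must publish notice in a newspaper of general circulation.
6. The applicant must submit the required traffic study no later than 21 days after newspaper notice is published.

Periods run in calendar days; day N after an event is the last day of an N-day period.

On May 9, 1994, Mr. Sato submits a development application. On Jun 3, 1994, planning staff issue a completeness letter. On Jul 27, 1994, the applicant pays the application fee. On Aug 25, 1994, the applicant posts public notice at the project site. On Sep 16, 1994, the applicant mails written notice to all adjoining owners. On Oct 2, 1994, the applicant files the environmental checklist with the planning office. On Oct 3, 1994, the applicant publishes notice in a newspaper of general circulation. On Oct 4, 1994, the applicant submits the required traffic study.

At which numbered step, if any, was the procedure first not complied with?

Step 1: 76 days after May 9, 1994 (when the application is submitted) is Jul 24, 1994; Jul 27, 1994 misses that deadline by 3 days.

Step 1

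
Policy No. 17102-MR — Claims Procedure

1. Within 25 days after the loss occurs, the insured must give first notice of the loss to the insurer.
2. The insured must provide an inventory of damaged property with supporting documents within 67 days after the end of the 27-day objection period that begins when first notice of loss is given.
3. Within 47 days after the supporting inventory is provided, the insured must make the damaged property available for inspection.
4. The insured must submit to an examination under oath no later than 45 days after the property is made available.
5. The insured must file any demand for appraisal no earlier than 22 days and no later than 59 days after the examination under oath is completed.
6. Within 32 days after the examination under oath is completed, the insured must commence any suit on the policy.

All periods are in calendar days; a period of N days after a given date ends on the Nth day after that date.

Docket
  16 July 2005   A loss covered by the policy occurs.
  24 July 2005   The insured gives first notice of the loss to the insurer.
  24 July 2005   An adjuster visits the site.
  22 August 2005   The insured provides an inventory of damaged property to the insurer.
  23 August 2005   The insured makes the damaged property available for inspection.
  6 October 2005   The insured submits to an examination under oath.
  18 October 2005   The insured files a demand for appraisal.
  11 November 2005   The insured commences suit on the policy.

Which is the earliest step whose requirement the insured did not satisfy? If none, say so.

Step 5

Step 1: 25 days after 16 July 2005 (when the loss occurs) is 10 August 2005; done 24 July 2005 — timely.
Step 2: 67 days after 20 August 2005 (end of the 27-day objection period, which began when first notice of loss is given on 24 July 2005) is 26 October 2005; completed 22 August 2005, before the deadline.
Step 3: 47 days after 22 August 2005 (when the supporting inventory is provided) is 8 October 2005; done 23 August 2005 — timely.
Step 4: 45 days after 23 August 2005 (when the property is made available) is 7 October 2005; completed 6 October 2005, before the deadline.
Step 5: the window is 22–59 days after 6 October 2005 (when the examination under oath is completed), so 28 October 2005 through 4 December 2005; 18 October 2005 is 10 days too early.
Later steps need not be reached.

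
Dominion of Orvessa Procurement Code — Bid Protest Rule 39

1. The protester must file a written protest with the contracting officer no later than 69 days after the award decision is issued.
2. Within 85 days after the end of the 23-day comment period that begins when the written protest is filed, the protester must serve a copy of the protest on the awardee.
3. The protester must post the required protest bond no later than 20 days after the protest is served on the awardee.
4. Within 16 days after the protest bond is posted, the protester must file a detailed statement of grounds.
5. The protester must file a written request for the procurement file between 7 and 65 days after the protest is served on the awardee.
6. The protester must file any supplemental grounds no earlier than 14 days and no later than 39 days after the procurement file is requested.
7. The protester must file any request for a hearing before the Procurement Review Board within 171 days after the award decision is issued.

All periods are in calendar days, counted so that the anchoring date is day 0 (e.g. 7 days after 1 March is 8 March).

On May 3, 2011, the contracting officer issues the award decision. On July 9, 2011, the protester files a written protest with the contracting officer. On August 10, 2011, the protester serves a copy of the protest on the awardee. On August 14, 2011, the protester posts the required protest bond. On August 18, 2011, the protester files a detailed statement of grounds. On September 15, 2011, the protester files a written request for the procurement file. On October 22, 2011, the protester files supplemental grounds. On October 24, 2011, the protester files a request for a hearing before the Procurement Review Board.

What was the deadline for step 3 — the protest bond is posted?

Step 3 runs from August 10, 2011, when the protest is served on the awardee. 20 days after August 10, 2011 is August 30, 2011.

August 30, 2011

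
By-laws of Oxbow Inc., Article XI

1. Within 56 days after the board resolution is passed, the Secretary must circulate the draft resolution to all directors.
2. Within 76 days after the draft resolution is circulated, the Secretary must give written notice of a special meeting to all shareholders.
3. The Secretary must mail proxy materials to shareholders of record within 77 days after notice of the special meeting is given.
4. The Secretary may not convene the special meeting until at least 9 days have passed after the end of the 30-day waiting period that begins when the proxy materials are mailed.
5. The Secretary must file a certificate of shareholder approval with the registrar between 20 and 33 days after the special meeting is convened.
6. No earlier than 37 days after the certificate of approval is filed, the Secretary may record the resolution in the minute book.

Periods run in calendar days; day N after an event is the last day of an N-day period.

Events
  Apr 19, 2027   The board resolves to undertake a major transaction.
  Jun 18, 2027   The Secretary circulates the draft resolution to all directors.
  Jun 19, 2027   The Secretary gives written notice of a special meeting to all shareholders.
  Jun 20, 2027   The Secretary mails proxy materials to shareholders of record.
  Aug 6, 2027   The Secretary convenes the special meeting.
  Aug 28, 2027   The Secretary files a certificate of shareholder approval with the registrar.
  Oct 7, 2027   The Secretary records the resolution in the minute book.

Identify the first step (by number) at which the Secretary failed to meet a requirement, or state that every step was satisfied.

Step 1

Step 1: 56 days after Apr 19, 2027 (when the board resolution is passed) is Jun 14, 2027; Jun 18, 2027 misses that deadline by 4 days.
Later steps need not be reached.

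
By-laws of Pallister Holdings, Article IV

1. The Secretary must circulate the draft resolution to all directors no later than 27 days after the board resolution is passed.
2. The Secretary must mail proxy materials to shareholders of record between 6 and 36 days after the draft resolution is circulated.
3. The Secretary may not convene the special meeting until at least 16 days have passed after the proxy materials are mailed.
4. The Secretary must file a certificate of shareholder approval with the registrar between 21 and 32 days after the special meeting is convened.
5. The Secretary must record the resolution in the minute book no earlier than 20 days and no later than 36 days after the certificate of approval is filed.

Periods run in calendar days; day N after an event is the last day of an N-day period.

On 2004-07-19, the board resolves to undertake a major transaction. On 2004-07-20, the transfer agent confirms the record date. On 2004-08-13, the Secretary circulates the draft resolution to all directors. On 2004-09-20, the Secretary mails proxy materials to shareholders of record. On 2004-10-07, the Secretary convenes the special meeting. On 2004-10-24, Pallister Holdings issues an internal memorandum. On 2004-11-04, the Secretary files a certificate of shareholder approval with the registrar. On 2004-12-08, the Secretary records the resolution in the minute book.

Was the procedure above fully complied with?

No

Step 1: 27 days after 2004-07-19 (when the board resolution is passed) is 2004-08-15; 2004-08-13 is within that limit.
Step 2: the window is 6–36 days after 2004-08-13 (when the draft resolution is circulated), so 2004-08-19 through 2004-09-18; done 2004-09-20 — 2 days after the window closed.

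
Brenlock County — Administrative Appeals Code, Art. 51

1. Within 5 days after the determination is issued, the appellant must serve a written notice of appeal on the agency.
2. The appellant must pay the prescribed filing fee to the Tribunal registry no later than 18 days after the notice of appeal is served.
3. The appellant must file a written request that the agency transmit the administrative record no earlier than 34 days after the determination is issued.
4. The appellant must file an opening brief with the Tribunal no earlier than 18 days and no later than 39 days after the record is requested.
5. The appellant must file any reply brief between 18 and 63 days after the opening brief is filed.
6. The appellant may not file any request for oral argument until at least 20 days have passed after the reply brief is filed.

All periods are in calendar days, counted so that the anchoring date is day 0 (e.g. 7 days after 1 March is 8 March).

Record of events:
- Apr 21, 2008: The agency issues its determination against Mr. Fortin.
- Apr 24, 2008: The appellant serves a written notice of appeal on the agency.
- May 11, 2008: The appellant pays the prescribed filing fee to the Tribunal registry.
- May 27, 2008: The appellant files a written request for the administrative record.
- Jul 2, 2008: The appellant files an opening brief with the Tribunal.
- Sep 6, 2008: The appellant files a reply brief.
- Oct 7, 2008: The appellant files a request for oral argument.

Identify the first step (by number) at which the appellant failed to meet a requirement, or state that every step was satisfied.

Step 5

Step 1: 5 days after Apr 21, 2008 (when the determination is issued) is Apr 26, 2008; done Apr 24, 2008 — timely.
Step 2: 18 days after Apr 24, 2008 (when the notice of appeal is served) is May 12, 2008; May 11, 2008 is within that limit.
Step 3: the earliest permitted date is 34 days after Apr 21, 2008 (when the determination is issued), i.e. May 25, 2008; done May 27, 2008, after the minimum wait.
Step 4: the window is 18–39 days after May 27, 2008 (when the record is requested), so Jun 14, 2008 through Jul 5, 2008; done Jul 2, 2008, which is between those dates.
Step 5: the window is 18–63 days after Jul 2, 2008 (when the opening brief is filed), so Jul 20, 2008 through Sep 3, 2008; Sep 6, 2008 is 3 days past the end of the window.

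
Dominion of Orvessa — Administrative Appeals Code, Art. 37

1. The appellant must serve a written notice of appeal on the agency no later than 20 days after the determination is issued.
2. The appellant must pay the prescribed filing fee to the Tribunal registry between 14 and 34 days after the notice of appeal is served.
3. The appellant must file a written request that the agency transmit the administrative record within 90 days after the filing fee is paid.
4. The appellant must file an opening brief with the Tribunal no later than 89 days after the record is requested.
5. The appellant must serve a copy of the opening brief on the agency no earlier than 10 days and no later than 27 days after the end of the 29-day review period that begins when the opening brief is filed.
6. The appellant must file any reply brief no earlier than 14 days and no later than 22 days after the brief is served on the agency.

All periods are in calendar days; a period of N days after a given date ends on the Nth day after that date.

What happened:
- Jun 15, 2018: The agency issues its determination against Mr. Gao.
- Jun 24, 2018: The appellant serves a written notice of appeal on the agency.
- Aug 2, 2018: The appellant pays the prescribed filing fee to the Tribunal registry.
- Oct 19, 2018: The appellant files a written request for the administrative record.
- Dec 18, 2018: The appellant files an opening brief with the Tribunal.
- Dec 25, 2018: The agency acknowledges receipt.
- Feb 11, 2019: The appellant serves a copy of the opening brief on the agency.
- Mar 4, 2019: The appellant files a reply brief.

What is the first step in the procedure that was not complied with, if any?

(1) due by Jun 15, 2018 + 20 days = Jul 5, 2018; Jun 24, 2018 is within that limit.
(2) the permitted window runs from Jun 24, 2018 + 14 = Jul 8, 2018 to Jun 24, 2018 + 34 = Jul 28, 2018; Aug 2, 2018 is 5 days past the end of the window.

Step 2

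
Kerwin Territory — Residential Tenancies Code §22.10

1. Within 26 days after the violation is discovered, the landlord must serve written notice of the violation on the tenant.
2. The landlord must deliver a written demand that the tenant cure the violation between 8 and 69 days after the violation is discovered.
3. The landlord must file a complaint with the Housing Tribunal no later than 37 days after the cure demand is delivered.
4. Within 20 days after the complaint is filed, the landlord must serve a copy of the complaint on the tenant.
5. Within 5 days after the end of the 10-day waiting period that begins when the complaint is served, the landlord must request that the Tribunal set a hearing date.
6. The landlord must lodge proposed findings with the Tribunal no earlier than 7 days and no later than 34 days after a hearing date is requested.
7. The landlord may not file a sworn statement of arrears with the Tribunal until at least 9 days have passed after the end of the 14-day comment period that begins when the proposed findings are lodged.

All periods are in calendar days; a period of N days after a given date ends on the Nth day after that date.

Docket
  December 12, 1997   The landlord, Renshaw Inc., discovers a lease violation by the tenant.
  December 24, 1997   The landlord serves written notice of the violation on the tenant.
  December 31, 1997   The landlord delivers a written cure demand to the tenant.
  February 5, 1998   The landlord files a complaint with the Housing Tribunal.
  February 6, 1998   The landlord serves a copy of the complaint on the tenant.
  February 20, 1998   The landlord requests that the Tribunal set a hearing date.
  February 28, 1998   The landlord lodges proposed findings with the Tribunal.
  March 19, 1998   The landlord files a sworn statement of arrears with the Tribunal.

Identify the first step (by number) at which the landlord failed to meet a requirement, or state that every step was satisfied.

Step 7

Step 1: 26 days after December 12, 1997 (when the violation is discovered) is January 7, 1998; done December 24, 1997 — timely.
Step 2: the window is 8–69 days after December 12, 1997 (when the violation is discovered), so December 20, 1997 through February 19, 1998; done December 31, 1997, which is between those dates.
Step 3: 37 days after December 31, 1997 (when the cure demand is delivered) is February 6, 1998; completed February 5, 1998, before the deadline.
Step 4: 20 days after February 5, 1998 (when the complaint is filed) is February 25, 1998; February 6, 1998 is within that limit.
Step 5: 5 days after February 16, 1998 (end of the 10-day waiting period, which began when the complaint is served on February 6, 1998) is February 21, 1998; February 20, 1998 is within that limit.
Step 6: the window is 7–34 days after February 20, 1998 (when a hearing date is requested), so February 27, 1998 through March 26, 1998; done February 28, 1998 — within the window.
Step 7: the earliest permitted date is 9 days after March 14, 1998 (end of the 14-day comment period, which began when the proposed findings are lodged on February 28, 1998), i.e. March 23, 1998; March 19, 1998 is 4 days before the earliest permitted date.
No need to go further; step 7 was not satisfied.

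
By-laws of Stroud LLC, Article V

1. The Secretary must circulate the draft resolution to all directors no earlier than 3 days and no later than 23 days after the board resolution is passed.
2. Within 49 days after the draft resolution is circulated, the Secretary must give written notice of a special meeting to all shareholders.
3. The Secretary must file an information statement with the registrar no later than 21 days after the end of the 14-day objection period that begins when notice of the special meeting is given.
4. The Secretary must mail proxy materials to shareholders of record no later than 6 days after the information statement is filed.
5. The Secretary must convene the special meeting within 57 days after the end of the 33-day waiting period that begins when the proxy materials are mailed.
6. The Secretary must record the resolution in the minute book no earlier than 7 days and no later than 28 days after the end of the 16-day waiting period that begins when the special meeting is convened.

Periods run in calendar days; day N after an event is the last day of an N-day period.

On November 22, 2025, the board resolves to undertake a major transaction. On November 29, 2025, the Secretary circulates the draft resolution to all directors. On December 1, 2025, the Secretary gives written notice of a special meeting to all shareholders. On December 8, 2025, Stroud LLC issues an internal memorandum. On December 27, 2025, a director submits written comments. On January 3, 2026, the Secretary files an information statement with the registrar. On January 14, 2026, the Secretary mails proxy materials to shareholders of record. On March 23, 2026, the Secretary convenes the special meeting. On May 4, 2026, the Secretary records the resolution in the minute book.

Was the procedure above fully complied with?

(1) the permitted window runs from November 22, 2025 + 3 = November 25, 2025 to November 22, 2025 + 23 = December 15, 2025; done November 29, 2025, which is between those dates.
(2) due by November 29, 2025 + 49 days = January 17, 2026; done December 1, 2025 — timely.
(3) due by December 15, 2025 + 21 days = January 5, 2026; done January 3, 2026 — timely.
(4) due by January 3, 2026 + 6 days = January 9, 2026; January 14, 2026 misses that deadline by 5 days.

No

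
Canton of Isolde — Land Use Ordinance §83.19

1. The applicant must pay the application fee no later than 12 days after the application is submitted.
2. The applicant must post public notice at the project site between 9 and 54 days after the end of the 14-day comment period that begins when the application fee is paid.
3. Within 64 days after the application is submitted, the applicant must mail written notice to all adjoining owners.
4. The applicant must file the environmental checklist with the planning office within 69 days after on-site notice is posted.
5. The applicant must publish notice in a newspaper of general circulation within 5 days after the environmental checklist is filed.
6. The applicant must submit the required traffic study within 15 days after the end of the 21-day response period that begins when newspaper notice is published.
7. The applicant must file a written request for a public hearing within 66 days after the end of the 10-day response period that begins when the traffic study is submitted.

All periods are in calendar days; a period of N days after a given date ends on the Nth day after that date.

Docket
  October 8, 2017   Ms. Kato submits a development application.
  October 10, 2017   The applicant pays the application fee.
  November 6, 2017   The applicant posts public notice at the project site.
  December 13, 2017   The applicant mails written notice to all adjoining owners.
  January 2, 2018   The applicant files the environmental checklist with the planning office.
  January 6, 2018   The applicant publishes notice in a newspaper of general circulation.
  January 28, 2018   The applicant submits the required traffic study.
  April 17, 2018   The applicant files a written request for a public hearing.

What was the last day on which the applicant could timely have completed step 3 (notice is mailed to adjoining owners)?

Step 3 runs from October 8, 2017, when the application is submitted. 64 days after October 8, 2017 is December 11, 2017.

December 11, 2017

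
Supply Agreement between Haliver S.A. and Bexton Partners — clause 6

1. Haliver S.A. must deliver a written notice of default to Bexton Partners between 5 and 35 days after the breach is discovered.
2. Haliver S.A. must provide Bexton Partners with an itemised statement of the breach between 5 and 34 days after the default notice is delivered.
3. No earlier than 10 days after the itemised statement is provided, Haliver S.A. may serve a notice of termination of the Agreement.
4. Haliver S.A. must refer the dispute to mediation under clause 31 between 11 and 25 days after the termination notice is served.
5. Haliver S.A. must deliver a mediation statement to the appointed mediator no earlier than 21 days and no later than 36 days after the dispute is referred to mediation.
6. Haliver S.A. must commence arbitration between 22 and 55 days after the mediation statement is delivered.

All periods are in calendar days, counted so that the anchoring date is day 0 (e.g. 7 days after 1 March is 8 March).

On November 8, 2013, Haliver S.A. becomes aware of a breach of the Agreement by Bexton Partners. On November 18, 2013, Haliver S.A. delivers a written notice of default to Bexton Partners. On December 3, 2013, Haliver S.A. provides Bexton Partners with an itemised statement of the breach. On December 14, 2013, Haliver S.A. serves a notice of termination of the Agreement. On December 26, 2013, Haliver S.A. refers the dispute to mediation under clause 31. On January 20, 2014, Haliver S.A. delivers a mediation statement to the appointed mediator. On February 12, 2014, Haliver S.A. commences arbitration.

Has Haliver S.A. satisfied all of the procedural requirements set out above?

Step 1: the window is 5–35 days after November 8, 2013 (when the breach is discovered), so November 13, 2013 through December 13, 2013; done November 18, 2013 — within the window.
Step 2: the window is 5–34 days after November 18, 2013 (when the default notice is delivered), so November 23, 2013 through December 22, 2013; done December 3, 2013, which is between those dates.
Step 3: the earliest permitted date is 10 days after December 3, 2013 (when the itemised statement is provided), i.e. December 13, 2013; done December 14, 2013 — permitted.
Step 4: the window is 11–25 days after December 14, 2013 (when the termination notice is served), so December 25, 2013 through January 8, 2014; December 26, 2013 falls inside that range.
Step 5: the window is 21–36 days after December 26, 2013 (when the dispute is referred to mediation), so January 16, 2014 through January 31, 2014; done January 20, 2014 — within the window.
Step 6: the window is 22–55 days after January 20, 2014 (when the mediation statement is delivered), so February 11, 2014 through March 16, 2014; February 12, 2014 falls inside that range.

Yes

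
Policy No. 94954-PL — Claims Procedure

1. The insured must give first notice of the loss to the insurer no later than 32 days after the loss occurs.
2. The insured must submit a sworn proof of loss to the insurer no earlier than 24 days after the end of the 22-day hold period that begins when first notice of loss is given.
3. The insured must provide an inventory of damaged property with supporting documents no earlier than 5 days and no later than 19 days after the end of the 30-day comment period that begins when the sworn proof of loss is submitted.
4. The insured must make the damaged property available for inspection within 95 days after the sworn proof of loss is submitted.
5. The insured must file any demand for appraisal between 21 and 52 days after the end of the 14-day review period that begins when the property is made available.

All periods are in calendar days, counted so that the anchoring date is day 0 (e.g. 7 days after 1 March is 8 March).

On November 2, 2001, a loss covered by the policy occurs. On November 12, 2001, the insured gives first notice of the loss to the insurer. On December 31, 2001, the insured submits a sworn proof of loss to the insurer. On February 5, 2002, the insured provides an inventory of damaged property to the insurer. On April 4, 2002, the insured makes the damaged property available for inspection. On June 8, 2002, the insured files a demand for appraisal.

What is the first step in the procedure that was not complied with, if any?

Step 1 — counting 32 days from November 2, 2001 (when the loss occurs) gives a deadline of December 4, 2001; completed November 12, 2001, before the deadline.
Step 2 — must wait 24 days from December 4, 2001 (end of the 22-day hold period, which began when first notice of loss is given on November 12, 2001), so not before December 28, 2001; December 31, 2001 is on or after that date.
Step 3 — 5 and 19 days from January 30, 2002 (end of the 30-day comment period, which began when the sworn proof of loss is submitted on December 31, 2001) are February 4, 2002 and February 18, 2002 respectively; done February 5, 2002 — within the window.
Step 4 — counting 95 days from December 31, 2001 (when the sworn proof of loss is submitted) gives a deadline of April 5, 2002; done April 4, 2002 — timely.
Step 5 — 21 and 52 days from April 18, 2002 (end of the 14-day review period, which began when the property is made available on April 4, 2002) are May 9, 2002 and June 9, 2002 respectively; done June 8, 2002 — within the window.

None — every step was satisfied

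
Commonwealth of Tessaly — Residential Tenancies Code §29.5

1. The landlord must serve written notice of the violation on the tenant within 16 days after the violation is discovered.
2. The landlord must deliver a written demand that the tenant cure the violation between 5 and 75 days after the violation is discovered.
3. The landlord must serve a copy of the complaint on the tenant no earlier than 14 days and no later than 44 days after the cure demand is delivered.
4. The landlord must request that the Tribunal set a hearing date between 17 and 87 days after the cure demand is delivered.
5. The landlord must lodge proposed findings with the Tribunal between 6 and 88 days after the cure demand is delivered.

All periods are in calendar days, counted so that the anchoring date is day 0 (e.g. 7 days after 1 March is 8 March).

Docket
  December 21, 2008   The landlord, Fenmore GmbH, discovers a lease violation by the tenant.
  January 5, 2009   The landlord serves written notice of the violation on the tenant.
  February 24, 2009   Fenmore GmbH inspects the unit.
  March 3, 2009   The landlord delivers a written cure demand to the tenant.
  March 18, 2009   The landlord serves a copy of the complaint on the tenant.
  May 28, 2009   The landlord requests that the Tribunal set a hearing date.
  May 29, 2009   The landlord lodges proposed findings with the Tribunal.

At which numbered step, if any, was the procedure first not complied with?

None — every step was satisfied

Step 1: 16 days after December 21, 2008 (when the violation is discovered) is January 6, 2009; January 5, 2009 is within that limit.
Step 2: the window is 5–75 days after December 21, 2008 (when the violation is discovered), so December 26, 2008 through March 6, 2009; March 3, 2009 falls inside that range.
Step 3: the window is 14–44 days after March 3, 2009 (when the cure demand is delivered), so March 17, 2009 through April 16, 2009; March 18, 2009 falls inside that range.
Step 4: the window is 17–87 days after March 3, 2009 (when the cure demand is delivered), so March 20, 2009 through May 29, 2009; May 28, 2009 falls inside that range.
Step 5: the window is 6–88 days after March 3, 2009 (when the cure demand is delivered), so March 9, 2009 through May 30, 2009; May 29, 2009 falls inside that range.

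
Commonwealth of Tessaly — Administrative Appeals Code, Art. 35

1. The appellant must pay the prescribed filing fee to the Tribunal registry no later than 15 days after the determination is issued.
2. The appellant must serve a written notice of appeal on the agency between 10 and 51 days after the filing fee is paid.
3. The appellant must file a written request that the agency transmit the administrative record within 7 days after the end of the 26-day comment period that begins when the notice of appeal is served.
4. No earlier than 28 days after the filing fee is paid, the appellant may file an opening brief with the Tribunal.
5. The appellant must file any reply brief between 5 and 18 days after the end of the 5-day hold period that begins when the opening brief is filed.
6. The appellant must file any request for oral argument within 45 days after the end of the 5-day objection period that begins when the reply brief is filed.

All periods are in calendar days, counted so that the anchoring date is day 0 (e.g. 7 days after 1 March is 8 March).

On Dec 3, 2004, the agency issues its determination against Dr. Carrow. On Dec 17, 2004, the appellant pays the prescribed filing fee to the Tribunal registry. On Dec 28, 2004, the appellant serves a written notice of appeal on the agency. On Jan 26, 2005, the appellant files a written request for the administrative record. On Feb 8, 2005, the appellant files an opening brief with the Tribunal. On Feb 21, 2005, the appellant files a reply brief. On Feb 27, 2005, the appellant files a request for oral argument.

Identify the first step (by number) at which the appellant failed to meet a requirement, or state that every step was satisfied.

(1) due by Dec 3, 2004 + 15 days = Dec 18, 2004; Dec 17, 2004 is within that limit.
(2) the permitted window runs from Dec 17, 2004 + 10 = Dec 27, 2004 to Dec 17, 2004 + 51 = Feb 6, 2005; done Dec 28, 2004 — within the window.
(3) due by Jan 23, 2005 + 7 days = Jan 30, 2005; done Jan 26, 2005 — timely.
(4) permitted from Dec 17, 2004 + 28 days = Jan 14, 2005 onward; done Feb 8, 2005 — permitted.
(5) the permitted window runs from Feb 13, 2005 + 5 = Feb 18, 2005 to Feb 13, 2005 + 18 = Mar 3, 2005; done Feb 21, 2005, which is between those dates.
(6) due by Feb 26, 2005 + 45 days = Apr 12, 2005; done Feb 27, 2005 — timely.

None — every step was satisfied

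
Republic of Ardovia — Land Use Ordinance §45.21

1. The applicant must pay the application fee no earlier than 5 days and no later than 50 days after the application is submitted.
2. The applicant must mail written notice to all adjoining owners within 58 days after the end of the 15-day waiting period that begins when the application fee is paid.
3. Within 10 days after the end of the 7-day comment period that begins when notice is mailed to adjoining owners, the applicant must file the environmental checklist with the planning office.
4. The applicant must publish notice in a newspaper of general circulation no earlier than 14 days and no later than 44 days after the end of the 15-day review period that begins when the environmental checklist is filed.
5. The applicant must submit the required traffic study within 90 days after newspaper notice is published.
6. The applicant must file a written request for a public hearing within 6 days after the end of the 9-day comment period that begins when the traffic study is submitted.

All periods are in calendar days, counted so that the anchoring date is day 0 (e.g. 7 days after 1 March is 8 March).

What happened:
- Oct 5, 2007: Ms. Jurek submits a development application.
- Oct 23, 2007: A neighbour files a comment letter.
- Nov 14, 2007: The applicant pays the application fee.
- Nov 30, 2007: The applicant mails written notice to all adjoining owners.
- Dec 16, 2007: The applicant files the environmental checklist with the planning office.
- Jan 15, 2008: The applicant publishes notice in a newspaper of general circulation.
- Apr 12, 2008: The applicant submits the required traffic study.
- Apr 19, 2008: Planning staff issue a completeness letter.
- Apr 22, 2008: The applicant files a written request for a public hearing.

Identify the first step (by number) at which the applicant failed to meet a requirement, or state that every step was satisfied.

Step 1: the window is 5–50 days after Oct 5, 2007 (when the application is submitted), so Oct 10, 2007 through Nov 24, 2007; Nov 14, 2007 falls inside that range.
Step 2: 58 days after Nov 29, 2007 (end of the 15-day waiting period, which began when the application fee is paid on Nov 14, 2007) is Jan 26, 2008; done Nov 30, 2007 — timely.
Step 3: 10 days after Dec 7, 2007 (end of the 7-day comment period, which began when notice is mailed to adjoining owners on Nov 30, 2007) is Dec 17, 2007; completed Dec 16, 2007, before the deadline.
Step 4: the window is 14–44 days after Dec 31, 2007 (end of the 15-day review period, which began when the environmental checklist is filed on Dec 16, 2007), so Jan 14, 2008 through Feb 13, 2008; done Jan 15, 2008, which is between those dates.
Step 5: 90 days after Jan 15, 2008 (when newspaper notice is published) is Apr 14, 2008; done Apr 12, 2008 — timely.
Step 6: 6 days after Apr 21, 2008 (end of the 9-day comment period, which began when the traffic study is submitted on Apr 12, 2008) is Apr 27, 2008; done Apr 22, 2008 — timely.

None — every step was satisfied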